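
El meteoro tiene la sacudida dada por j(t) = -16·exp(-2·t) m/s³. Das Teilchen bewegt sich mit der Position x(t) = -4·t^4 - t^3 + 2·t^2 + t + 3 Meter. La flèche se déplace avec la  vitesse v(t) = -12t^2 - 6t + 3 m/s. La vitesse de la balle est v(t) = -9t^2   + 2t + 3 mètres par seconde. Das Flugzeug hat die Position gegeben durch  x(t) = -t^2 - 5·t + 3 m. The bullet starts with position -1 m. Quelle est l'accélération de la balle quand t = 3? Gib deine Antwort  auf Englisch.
Starting from velocity v(t) = -9·t^2 + 2·t + 3, we take 1 derivative. The derivative of velocity gives acceleration: a(t) = 2 - 18·t. We have acceleration a(t) = 2 - 18·t. Substituting t = 3: a(3) = -52.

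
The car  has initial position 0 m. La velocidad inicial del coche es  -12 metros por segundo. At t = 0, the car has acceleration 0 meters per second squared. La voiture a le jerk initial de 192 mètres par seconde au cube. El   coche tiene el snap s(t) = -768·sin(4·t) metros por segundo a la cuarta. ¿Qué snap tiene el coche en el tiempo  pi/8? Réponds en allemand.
Mit s(t) = -768·sin(4·t) und Einsetzen von t = pi/8, finden wir s = -768.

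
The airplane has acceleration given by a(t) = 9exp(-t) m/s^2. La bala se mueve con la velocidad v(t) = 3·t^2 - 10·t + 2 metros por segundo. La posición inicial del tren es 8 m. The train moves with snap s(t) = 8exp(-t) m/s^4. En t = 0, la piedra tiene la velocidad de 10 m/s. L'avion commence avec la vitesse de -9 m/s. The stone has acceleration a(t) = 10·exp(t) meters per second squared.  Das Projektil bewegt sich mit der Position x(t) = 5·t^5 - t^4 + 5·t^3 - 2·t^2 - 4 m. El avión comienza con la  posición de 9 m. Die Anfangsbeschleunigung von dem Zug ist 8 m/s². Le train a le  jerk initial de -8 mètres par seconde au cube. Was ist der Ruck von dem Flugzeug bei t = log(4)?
Wir müssen unsere Gleichung für die Beschleunigung a(t) = 9·exp(-t) 1-mal ableiten. Durch Ableiten von der Beschleunigung erhalten wir den Ruck: j(t) = -9·exp(-t). Aus der Gleichung für den Ruck j(t) = -9·exp(-t), setzen wir t = log(4) ein und erhalten j = -9/4.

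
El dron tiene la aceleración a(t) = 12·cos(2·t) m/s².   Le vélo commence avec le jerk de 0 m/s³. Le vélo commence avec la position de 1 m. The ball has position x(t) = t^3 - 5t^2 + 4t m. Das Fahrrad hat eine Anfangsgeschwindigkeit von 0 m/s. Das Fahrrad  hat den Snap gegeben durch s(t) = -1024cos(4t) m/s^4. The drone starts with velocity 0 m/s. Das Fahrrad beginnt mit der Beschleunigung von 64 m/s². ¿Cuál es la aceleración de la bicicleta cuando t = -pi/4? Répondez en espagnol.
Necesitamos integrar nuestra ecuación del snap s(t) = -1024·cos(4·t) 2 veces. Tomando ∫s(t)dt y aplicando j(0) = 0, encontramos j(t) = -256·sin(4·t). Tomando ∫j(t)dt y aplicando a(0) = 64, encontramos a(t) = 64·cos(4·t). Usando a(t) = 64·cos(4·t) y sustituyendo t = -pi/4, encontramos a = -64.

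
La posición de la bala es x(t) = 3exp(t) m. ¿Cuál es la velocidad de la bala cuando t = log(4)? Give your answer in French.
Pour résoudre ceci, nous devons prendre 1 dérivée de notre équation de la position x(t) = 3·exp(t). En dérivant la position, nous obtenons la vitesse: v(t) = 3·exp(t). En utilisant v(t) = 3·exp(t) et en substituant t = log(4), nous trouvons v = 12.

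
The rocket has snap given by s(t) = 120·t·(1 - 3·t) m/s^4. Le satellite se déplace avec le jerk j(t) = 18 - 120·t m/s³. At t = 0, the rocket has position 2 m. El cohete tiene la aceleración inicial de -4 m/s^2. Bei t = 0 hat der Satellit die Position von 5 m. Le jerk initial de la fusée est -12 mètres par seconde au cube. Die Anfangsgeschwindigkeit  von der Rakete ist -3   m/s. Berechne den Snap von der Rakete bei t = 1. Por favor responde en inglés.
Using s(t) = 120·t·(1 - 3·t) and substituting t = 1, we find s = -240.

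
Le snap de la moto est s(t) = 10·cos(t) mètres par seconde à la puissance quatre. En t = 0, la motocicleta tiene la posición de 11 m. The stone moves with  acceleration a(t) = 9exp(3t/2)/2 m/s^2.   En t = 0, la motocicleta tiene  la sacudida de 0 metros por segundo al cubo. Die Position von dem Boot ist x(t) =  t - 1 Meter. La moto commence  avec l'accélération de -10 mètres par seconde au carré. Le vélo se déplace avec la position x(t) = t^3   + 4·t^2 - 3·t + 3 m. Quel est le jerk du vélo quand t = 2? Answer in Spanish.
Debemos derivar nuestra ecuación de la posición x(t) = t^3 + 4·t^2 - 3·t + 3 3 veces. Derivando la posición, obtenemos la velocidad: v(t) = 3·t^2 + 8·t - 3. Derivando la velocidad, obtenemos la aceleración: a(t) = 6·t + 8. Derivando la aceleración, obtenemos la sacudida: j(t) = 6. Tenemos la sacudida j(t) = 6. Sustituyendo t = 2: j(2) = 6.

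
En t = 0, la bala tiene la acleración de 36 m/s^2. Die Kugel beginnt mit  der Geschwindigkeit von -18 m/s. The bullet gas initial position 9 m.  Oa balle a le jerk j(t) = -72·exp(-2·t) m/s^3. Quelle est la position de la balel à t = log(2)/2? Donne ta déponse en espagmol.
Para resolver esto, necesitamos tomar 3 integrales de nuestra ecuación de la sacudida j(t) = -72·exp(-2·t). La antiderivada de la sacudida, con a(0) = 36, da la aceleración: a(t) = 36·exp(-2·t). La antiderivada de la aceleración es la velocidad. Usando v(0) = -18, obtenemos v(t) = -18·exp(-2·t). Tomando ∫v(t)dt y aplicando x(0) = 9, encontramos x(t) = 9·exp(-2·t). De la ecuación de la posición x(t) = 9·exp(-2·t), sustituimos t = log(2)/2 para obtener x = 9/2.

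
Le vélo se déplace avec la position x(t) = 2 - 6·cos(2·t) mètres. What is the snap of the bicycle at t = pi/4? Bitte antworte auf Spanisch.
Partiendo de la posición x(t) = 2 - 6·cos(2·t), tomamos 4 derivadas. Derivando la posición, obtenemos la velocidad: v(t) = 12·sin(2·t). La derivada de la velocidad da la aceleración: a(t) = 24·cos(2·t). Tomando d/dt de a(t), encontramos j(t) = -48·sin(2·t). Tomando d/dt de j(t), encontramos s(t) = -96·cos(2·t). De la ecuación del snap s(t) = -96·cos(2·t), sustituimos t = pi/4 para obtener s = 0.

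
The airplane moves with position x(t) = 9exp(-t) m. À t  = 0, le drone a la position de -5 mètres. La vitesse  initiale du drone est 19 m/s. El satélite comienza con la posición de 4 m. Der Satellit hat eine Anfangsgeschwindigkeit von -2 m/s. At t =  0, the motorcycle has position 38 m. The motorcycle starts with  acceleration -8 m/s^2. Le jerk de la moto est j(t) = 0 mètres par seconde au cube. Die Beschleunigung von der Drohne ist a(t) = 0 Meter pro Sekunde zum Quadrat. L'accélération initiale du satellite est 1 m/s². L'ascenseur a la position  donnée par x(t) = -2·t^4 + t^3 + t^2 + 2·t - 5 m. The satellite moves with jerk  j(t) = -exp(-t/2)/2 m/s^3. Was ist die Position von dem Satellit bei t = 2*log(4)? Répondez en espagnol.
Debemos encontrar la antiderivada de nuestra ecuación de la sacudida j(t) = -exp(-t/2)/2 3 veces. Integrando la sacudida y usando la condición inicial a(0) = 1, obtenemos a(t) = exp(-t/2). Tomando ∫a(t)dt y aplicando v(0) = -2, encontramos v(t) = -2·exp(-t/2). Tomando ∫v(t)dt y aplicando x(0) = 4, encontramos x(t) = 4·exp(-t/2). Tenemos la posición x(t) = 4·exp(-t/2). Sustituyendo t = 2*log(4): x(2*log(4)) = 1.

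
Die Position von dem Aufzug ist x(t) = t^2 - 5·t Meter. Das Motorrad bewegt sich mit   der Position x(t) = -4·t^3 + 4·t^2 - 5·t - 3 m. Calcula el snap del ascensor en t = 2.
Para resolver esto, necesitamos tomar 4 derivadas de nuestra ecuación de la posición x(t) = t^2 - 5·t. Tomando d/dt de x(t), encontramos v(t) = 2·t - 5. La derivada de la velocidad da la aceleración: a(t) = 2. Derivando la aceleración, obtenemos la sacudida: j(t) = 0. Derivando la sacudida, obtenemos el snap: s(t) = 0. Usando s(t) = 0 y sustituyendo t = 2, encontramos s = 0.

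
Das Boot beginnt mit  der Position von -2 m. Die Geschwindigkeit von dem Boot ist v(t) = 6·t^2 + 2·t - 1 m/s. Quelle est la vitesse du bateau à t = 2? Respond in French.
Nous avons la vitesse v(t) = 6·t^2 + 2·t - 1. En substituant t = 2: v(2) = 27.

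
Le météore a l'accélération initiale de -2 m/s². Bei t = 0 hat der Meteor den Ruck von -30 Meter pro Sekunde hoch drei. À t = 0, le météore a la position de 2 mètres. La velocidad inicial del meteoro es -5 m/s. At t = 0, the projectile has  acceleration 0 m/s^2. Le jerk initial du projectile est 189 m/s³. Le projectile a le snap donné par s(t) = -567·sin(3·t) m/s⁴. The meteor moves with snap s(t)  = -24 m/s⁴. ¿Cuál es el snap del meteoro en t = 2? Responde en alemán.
Mit s(t) = -24 und Einsetzen von t = 2, finden wir s = -24.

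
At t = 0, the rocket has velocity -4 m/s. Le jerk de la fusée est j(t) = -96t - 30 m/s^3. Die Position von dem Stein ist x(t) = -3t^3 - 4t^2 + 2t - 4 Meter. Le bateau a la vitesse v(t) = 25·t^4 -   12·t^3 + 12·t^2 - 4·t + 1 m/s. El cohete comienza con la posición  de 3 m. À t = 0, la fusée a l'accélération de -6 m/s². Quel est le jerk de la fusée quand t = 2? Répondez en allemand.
Wir haben den Ruck j(t) = -96·t - 30. Durch Einsetzen von t = 2: j(2) = -222.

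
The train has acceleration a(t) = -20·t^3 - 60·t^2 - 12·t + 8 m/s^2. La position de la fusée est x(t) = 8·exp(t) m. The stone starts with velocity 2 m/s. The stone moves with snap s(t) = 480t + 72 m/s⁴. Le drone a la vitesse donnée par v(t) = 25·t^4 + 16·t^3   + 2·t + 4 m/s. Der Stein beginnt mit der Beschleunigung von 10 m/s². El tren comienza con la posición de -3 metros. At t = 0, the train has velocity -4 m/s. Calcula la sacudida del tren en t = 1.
Debemos derivar nuestra ecuación de la aceleración a(t) = -20·t^3 - 60·t^2 - 12·t + 8 1 vez. La derivada de la aceleración da la sacudida: j(t) = -60·t^2 - 120·t - 12. De la ecuación de la sacudida j(t) = -60·t^2 - 120·t - 12, sustituimos t = 1 para obtener j = -192.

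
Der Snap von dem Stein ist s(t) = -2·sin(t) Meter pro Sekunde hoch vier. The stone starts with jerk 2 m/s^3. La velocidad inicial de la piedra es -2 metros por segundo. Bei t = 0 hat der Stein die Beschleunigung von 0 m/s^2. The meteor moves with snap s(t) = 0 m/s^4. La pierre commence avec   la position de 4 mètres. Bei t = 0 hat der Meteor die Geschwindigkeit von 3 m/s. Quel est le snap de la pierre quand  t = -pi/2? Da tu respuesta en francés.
De l'équation du snap s(t) = -2·sin(t), nous substituons t = -pi/2 pour obtenir s = 2.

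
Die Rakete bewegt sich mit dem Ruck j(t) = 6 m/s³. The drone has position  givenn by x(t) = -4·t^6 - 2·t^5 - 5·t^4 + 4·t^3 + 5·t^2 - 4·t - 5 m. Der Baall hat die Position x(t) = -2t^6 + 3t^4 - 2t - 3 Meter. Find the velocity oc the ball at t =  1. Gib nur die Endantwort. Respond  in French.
v(1) = -2.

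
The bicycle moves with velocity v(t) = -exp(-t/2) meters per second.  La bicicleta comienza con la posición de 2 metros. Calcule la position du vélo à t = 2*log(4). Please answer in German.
Um dies zu lösen, müssen wir 1 Integral unserer Gleichung für die Geschwindigkeit v(t) = -exp(-t/2) finden. Die Stammfunktion von der Geschwindigkeit, mit x(0) = 2, ergibt die Position: x(t) = 2·exp(-t/2). Aus der Gleichung für die Position x(t) = 2·exp(-t/2), setzen wir t = 2*log(4) ein und erhalten x = 1/2.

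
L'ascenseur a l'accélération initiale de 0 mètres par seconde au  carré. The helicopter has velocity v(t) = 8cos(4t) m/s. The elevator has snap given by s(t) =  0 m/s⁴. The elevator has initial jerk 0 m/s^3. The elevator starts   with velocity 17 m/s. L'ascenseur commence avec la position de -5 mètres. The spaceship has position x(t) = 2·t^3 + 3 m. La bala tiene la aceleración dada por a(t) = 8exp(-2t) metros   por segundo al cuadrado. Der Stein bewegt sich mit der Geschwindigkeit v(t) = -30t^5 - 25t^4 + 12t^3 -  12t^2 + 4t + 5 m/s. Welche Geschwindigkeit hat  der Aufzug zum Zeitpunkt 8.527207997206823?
Um dies zu lösen, müssen wir 3 Stammfunktionen unserer Gleichung für den Snap s(t) = 0 finden. Die Stammfunktion von dem Snap, mit j(0) = 0, ergibt den Ruck: j(t) = 0. Durch Integration von dem Ruck und Verwendung der Anfangsbedingung a(0) = 0, erhalten wir a(t) = 0. Mit ∫a(t)dt und Anwendung von v(0) = 17, finden wir v(t) = 17. Mit v(t) = 17 und Einsetzen von t = 8.527207997206823, finden wir v = 17.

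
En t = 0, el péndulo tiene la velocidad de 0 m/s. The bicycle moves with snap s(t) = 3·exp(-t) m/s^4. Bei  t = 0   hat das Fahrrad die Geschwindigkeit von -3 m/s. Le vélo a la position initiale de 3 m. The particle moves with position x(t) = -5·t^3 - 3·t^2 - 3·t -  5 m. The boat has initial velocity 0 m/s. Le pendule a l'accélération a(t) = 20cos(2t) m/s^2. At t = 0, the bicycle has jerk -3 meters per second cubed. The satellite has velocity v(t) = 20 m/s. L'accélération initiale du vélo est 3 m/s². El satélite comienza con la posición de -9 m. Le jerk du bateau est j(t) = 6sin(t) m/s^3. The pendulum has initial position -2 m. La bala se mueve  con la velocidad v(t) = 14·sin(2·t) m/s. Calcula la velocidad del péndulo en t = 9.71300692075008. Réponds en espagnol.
Para resolver esto, necesitamos tomar 1 integral de nuestra ecuación de la aceleración a(t) = 20·cos(2·t). Integrando la aceleración y usando la condición inicial v(0) = 0, obtenemos v(t) = 10·sin(2·t). De la ecuación de la velocidad v(t) = 10·sin(2·t), sustituimos t = 9.71300692075008 para obtener v = 5.45057687490728.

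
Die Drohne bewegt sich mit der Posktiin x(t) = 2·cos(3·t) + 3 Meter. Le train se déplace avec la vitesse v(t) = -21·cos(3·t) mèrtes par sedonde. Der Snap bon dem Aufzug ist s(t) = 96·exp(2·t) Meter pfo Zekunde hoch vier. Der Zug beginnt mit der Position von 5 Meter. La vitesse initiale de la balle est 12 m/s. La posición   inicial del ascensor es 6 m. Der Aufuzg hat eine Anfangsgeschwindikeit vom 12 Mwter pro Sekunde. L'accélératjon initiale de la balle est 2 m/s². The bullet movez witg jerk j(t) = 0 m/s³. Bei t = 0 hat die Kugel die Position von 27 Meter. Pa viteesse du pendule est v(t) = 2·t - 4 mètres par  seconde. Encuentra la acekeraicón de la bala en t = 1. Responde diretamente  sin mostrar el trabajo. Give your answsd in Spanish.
La aceleración en t = 1 es a = 2.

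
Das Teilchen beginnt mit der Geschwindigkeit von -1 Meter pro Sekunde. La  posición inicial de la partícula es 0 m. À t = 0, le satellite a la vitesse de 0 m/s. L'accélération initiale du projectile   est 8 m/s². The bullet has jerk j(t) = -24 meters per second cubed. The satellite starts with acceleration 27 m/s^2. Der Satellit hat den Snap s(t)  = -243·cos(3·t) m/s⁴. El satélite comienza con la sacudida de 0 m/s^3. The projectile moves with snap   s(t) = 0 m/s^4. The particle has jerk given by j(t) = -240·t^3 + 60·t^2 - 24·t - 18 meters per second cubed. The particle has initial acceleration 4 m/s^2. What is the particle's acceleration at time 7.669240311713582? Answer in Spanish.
Necesitamos integrar nuestra ecuación de la sacudida j(t) = -240·t^3 + 60·t^2 - 24·t - 18 1 vez. La antiderivada de la sacudida, con a(0) = 4, da la aceleración: a(t) = -60·t^4 + 20·t^3 - 12·t^2 - 18·t + 4. Tenemos la aceleración a(t) = -60·t^4 + 20·t^3 - 12·t^2 - 18·t + 4. Sustituyendo t = 7.669240311713582: a(7.669240311713582) = -199386.293649943.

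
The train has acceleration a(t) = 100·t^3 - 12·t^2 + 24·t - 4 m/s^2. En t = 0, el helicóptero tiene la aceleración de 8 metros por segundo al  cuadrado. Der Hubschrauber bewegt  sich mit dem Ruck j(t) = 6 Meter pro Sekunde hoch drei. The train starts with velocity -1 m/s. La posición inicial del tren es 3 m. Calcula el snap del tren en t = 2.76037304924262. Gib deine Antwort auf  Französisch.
Pour résoudre ceci, nous devons prendre 2 dérivées de notre équation de l'accélération a(t) = 100·t^3 - 12·t^2 + 24·t - 4. En prenant d/dt de a(t), nous trouvons j(t) = 300·t^2 - 24·t + 24. La dérivée du jerk donne le snap: s(t) = 600·t - 24. De l'équation du snap s(t) = 600·t - 24, nous substituons t = 2.76037304924262 pour obtenir s = 1632.22382954557.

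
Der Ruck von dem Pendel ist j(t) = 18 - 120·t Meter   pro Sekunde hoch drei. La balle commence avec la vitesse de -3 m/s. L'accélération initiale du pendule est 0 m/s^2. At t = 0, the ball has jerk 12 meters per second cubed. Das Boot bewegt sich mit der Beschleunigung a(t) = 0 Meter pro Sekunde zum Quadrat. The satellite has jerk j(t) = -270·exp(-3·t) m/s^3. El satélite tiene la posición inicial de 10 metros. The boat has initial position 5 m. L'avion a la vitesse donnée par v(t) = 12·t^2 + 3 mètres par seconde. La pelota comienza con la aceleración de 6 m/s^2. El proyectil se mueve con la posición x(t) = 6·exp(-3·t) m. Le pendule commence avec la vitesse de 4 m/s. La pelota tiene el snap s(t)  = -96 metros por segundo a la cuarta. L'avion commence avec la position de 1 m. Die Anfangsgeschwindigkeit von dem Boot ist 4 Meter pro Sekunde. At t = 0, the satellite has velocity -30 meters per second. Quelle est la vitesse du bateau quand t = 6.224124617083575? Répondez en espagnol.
Para resolver esto, necesitamos tomar 1 antiderivada de nuestra ecuación de la aceleración a(t) = 0. Integrando la aceleración y usando la condición inicial v(0) = 4, obtenemos v(t) = 4. Tenemos la velocidad v(t) = 4. Sustituyendo t = 6.224124617083575: v(6.224124617083575) = 4.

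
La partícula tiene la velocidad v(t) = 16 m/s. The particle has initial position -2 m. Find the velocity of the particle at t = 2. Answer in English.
Using v(t) = 16 and substituting t = 2, we find v = 16.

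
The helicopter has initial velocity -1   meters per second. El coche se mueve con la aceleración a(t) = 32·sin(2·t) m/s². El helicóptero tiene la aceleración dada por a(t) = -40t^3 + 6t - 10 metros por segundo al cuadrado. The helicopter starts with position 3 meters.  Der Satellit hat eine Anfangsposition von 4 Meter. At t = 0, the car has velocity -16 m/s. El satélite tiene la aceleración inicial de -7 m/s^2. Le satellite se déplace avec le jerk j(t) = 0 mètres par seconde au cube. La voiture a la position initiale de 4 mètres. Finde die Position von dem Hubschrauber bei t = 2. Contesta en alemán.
Um dies zu lösen, müssen wir 2 Stammfunktionen unserer Gleichung für die Beschleunigung a(t) = -40·t^3 + 6·t - 10 finden. Durch Integration von der Beschleunigung und Verwendung der Anfangsbedingung v(0) = -1, erhalten wir v(t) = -10·t^4 + 3·t^2 - 10·t - 1. Mit ∫v(t)dt und Anwendung von x(0) = 3, finden wir x(t) = -2·t^5 + t^3 - 5·t^2 - t + 3. Mit x(t) = -2·t^5 + t^3 - 5·t^2 - t + 3 und Einsetzen von t = 2, finden wir x = -75.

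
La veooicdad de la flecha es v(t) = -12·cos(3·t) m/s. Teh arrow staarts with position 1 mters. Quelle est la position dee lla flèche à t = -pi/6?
Pour résoudre ceci, nous devons prendre 1 primitive de notre équation de la vitesse v(t) = -12·cos(3·t). L'intégrale de la vitesse, avec x(0) = 1, donne la position: x(t) = 1 - 4·sin(3·t). Nous avons la position x(t) = 1 - 4·sin(3·t). En substituant t = -pi/6: x(-pi/6) = 5.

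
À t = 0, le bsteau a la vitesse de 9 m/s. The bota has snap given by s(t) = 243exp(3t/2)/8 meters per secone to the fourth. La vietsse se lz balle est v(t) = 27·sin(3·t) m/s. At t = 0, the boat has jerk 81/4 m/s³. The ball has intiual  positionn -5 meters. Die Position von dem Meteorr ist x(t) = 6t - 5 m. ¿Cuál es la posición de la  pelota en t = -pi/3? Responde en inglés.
We need to integrate our velocity equation v(t) = 27·sin(3·t) 1 time. The integral of velocity is position. Using x(0) = -5, we get x(t) = 4 - 9·cos(3·t). We have position x(t) = 4 - 9·cos(3·t). Substituting t = -pi/3: x(-pi/3) = 13.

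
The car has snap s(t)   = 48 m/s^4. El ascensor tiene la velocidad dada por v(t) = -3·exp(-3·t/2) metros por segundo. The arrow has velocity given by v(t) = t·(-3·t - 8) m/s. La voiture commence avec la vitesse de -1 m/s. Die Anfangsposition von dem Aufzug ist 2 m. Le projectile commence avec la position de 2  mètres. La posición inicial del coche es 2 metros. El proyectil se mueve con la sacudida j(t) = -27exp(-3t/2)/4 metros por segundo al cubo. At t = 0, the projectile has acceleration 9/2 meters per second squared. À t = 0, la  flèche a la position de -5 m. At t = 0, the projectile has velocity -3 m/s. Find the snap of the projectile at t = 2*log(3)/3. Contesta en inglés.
We must differentiate our jerk equation j(t) = -27·exp(-3·t/2)/4 1 time. The derivative of jerk gives snap: s(t) = 81·exp(-3·t/2)/8. We have snap s(t) = 81·exp(-3·t/2)/8. Substituting t = 2*log(3)/3: s(2*log(3)/3) = 27/8.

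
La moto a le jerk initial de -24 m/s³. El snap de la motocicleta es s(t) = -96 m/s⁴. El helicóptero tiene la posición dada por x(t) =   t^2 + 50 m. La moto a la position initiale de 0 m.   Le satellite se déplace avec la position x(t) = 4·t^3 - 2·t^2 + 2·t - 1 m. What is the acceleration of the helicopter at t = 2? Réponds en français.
En partant de la position x(t) = t^2 + 50, nous prenons 2 dérivées. En prenant d/dt de x(t), nous trouvons v(t) = 2·t. En prenant d/dt de v(t), nous trouvons a(t) = 2. En utilisant a(t) = 2 et en substituant t = 2, nous trouvons a = 2.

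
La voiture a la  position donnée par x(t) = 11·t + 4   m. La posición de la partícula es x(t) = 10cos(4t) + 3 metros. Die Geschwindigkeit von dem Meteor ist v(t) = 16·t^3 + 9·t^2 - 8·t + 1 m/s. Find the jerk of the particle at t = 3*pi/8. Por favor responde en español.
Partiendo de la posición x(t) = 10·cos(4·t) + 3, tomamos 3 derivadas. Derivando la posición, obtenemos la velocidad: v(t) = -40·sin(4·t). Tomando d/dt de v(t), encontramos a(t) = -160·cos(4·t). Derivando la aceleración, obtenemos la sacudida: j(t) = 640·sin(4·t). De la ecuación de la sacudida j(t) = 640·sin(4·t), sustituimos t = 3*pi/8 para obtener j = -640.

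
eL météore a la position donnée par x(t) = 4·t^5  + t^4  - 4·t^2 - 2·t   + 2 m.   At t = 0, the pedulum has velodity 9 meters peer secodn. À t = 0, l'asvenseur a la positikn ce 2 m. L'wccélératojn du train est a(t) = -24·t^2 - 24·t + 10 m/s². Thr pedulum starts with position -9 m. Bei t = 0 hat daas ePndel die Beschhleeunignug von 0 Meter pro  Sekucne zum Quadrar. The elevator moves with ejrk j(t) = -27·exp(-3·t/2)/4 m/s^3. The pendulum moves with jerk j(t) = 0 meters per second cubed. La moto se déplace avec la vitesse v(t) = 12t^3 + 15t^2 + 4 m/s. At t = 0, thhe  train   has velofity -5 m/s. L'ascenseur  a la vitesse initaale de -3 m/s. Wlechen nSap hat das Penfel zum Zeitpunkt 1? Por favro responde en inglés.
We must differentiate our jerk equation j(t) = 0 1 time. Differentiating jerk, we get snap: s(t) = 0. Using s(t) = 0 and substituting t = 1, we find s = 0.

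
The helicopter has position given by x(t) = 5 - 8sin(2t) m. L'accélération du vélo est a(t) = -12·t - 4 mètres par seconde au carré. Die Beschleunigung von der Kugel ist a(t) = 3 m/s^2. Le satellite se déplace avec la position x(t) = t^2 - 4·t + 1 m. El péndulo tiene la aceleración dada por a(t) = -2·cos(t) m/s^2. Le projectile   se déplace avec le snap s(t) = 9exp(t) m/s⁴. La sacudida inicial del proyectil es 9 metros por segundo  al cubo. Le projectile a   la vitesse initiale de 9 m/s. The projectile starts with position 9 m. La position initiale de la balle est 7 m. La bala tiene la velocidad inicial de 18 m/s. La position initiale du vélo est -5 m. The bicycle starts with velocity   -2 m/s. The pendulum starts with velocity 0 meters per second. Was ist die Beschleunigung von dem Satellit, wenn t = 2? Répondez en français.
En partant de la position x(t) = t^2 - 4·t + 1, nous prenons 2 dérivées. En prenant d/dt de x(t), nous trouvons v(t) = 2·t - 4. En prenant d/dt de v(t), nous trouvons a(t) = 2. Nous avons l'accélération a(t) = 2. En substituant t = 2: a(2) = 2.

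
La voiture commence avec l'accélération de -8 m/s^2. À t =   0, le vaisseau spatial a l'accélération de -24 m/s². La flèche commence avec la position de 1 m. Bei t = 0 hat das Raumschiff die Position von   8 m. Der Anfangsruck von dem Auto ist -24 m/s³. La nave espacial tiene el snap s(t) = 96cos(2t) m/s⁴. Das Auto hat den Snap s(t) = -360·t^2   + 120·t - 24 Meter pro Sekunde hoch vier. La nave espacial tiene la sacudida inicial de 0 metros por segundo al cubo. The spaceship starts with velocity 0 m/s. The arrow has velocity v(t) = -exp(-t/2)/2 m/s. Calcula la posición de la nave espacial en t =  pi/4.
Necesitamos integrar nuestra ecuación del snap s(t) = 96·cos(2·t) 4 veces. La antiderivada del snap es la sacudida. Usando j(0) = 0, obtenemos j(t) = 48·sin(2·t). La antiderivada de la sacudida, con a(0) = -24, da la aceleración: a(t) = -24·cos(2·t). Tomando ∫a(t)dt y aplicando v(0) = 0, encontramos v(t) = -12·sin(2·t). La antiderivada de la velocidad, con x(0) = 8, da la posición: x(t) = 6·cos(2·t) + 2. Tenemos la posición x(t) = 6·cos(2·t) + 2. Sustituyendo t = pi/4: x(pi/4) = 2.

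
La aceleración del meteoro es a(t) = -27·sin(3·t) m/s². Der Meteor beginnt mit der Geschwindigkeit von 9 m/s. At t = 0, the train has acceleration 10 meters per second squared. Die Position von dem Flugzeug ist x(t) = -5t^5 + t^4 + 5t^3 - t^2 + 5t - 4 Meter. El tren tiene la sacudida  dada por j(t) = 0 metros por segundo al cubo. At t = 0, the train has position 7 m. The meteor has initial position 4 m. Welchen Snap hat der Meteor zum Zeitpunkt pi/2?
Um dies zu lösen, müssen wir 2 Ableitungen unserer Gleichung für die Beschleunigung a(t) = -27·sin(3·t) nehmen. Durch Ableiten von der Beschleunigung erhalten wir den Ruck: j(t) = -81·cos(3·t). Durch Ableiten von dem Ruck erhalten wir den Snap: s(t) = 243·sin(3·t). Aus der Gleichung für den Snap s(t) = 243·sin(3·t), setzen wir t = pi/2 ein und erhalten s = -243.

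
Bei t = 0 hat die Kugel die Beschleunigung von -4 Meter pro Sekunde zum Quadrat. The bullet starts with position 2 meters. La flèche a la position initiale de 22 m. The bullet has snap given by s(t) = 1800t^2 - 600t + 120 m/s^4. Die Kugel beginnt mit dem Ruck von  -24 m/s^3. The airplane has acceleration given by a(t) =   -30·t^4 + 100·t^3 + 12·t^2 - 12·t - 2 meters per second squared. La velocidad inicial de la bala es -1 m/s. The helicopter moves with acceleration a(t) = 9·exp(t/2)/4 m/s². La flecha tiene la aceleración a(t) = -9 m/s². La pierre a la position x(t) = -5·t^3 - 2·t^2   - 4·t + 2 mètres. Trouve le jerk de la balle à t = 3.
Nous devons intégrer notre équation du snap s(t) = 1800·t^2 - 600·t + 120 1 fois. L'intégrale du snap est le jerk. En utilisant j(0) = -24, nous obtenons j(t) = 600·t^3 - 300·t^2 + 120·t - 24. Nous avons le jerk j(t) = 600·t^3 - 300·t^2 + 120·t - 24. En substituant t = 3: j(3) = 13836.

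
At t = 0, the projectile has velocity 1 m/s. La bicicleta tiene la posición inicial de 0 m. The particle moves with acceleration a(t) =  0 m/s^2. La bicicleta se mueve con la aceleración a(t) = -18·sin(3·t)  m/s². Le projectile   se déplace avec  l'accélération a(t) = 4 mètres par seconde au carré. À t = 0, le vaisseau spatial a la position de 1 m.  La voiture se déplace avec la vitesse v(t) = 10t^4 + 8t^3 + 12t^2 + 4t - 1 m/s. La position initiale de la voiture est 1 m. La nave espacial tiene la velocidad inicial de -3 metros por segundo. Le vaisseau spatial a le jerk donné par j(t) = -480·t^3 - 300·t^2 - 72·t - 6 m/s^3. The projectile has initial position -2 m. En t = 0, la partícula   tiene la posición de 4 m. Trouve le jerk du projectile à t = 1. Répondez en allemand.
Um dies zu lösen, müssen wir 1 Ableitung unserer Gleichung für die Beschleunigung a(t) = 4 nehmen. Mit d/dt von a(t) finden wir j(t) = 0. Wir haben den Ruck j(t) = 0. Durch Einsetzen von t = 1: j(1) = 0.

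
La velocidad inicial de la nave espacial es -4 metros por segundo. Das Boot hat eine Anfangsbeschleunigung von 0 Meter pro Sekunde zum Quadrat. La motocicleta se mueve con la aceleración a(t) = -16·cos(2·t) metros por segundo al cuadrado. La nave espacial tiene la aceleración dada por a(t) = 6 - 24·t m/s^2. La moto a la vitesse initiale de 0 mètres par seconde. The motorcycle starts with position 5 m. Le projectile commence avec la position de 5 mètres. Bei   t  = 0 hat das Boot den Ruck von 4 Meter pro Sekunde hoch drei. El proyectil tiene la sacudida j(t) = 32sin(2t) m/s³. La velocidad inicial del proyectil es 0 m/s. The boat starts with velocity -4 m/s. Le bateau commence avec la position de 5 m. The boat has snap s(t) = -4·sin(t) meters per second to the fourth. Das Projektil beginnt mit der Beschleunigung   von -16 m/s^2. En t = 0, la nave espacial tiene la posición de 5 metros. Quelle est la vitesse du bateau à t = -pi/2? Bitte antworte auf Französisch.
Nous devons trouver la primitive de notre équation du snap s(t) = -4·sin(t) 3 fois. En prenant ∫s(t)dt et en appliquant j(0) = 4, nous trouvons j(t) = 4·cos(t). En prenant ∫j(t)dt et en appliquant a(0) = 0, nous trouvons a(t) = 4·sin(t). L'intégrale de l'accélération, avec v(0) = -4, donne la vitesse: v(t) = -4·cos(t). Nous avons la vitesse v(t) = -4·cos(t). En substituant t = -pi/2: v(-pi/2) = 0.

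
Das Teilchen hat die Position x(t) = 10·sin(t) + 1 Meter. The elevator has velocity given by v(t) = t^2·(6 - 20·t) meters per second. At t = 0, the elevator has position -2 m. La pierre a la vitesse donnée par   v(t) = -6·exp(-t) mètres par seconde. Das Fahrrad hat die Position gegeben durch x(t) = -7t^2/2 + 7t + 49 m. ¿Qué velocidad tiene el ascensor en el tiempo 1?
Tenemos la velocidad v(t) = t^2·(6 - 20·t). Sustituyendo t = 1: v(1) = -14.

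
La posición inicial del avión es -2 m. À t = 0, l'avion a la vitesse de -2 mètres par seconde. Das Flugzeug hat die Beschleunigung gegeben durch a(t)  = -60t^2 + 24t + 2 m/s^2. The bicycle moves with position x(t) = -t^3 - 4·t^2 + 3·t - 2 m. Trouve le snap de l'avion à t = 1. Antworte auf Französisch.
Pour résoudre ceci, nous devons prendre 2 dérivées de notre équation de l'accélération a(t) = -60·t^2 + 24·t + 2. En prenant d/dt de a(t), nous trouvons j(t) = 24 - 120·t. La dérivée du jerk donne le snap: s(t) = -120. De l'équation du snap s(t) = -120, nous substituons t = 1 pour obtenir s = -120.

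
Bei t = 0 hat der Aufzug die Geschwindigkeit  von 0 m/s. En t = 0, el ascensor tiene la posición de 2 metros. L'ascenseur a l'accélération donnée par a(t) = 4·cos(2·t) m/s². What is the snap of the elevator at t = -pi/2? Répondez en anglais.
We must differentiate our acceleration equation a(t) = 4·cos(2·t) 2 times. Taking d/dt of a(t), we find j(t) = -8·sin(2·t). Differentiating jerk, we get snap: s(t) = -16·cos(2·t). We have snap s(t) = -16·cos(2·t). Substituting t = -pi/2: s(-pi/2) = 16.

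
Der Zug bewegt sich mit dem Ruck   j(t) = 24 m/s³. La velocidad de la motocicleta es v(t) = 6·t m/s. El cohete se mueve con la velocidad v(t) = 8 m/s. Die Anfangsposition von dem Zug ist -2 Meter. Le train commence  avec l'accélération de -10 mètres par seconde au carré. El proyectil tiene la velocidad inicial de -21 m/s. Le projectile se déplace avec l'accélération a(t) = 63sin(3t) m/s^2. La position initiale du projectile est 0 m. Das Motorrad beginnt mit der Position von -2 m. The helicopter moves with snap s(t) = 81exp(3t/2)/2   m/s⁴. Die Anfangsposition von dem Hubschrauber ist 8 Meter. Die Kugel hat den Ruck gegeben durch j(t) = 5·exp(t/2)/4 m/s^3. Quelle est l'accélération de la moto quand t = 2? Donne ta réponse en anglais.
Starting from velocity v(t) = 6·t, we take 1 derivative. Differentiating velocity, we get acceleration: a(t) = 6. Using a(t) = 6 and substituting t = 2, we find a = 6.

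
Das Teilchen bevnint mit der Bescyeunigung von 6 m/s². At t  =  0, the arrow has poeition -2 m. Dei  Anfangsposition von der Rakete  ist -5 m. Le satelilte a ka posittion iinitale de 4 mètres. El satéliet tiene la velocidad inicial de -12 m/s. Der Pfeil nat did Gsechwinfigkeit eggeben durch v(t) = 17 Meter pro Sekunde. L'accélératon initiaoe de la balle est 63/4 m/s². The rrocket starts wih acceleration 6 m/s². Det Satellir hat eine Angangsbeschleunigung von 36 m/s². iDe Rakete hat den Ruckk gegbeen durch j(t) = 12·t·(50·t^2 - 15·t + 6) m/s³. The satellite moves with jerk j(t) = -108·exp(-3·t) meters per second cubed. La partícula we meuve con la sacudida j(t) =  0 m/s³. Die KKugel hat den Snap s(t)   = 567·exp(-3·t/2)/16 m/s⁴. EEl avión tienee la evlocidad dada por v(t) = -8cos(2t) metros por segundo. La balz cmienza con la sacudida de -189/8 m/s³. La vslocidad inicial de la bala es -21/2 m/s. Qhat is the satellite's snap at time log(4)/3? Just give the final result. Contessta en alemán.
Der Snap bei t = log(4)/3 ist s = 81.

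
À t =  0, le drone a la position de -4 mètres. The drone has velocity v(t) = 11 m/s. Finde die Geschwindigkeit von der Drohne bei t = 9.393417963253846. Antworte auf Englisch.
From the given velocity equation v(t) = 11, we substitute t = 9.393417963253846 to get v = 11.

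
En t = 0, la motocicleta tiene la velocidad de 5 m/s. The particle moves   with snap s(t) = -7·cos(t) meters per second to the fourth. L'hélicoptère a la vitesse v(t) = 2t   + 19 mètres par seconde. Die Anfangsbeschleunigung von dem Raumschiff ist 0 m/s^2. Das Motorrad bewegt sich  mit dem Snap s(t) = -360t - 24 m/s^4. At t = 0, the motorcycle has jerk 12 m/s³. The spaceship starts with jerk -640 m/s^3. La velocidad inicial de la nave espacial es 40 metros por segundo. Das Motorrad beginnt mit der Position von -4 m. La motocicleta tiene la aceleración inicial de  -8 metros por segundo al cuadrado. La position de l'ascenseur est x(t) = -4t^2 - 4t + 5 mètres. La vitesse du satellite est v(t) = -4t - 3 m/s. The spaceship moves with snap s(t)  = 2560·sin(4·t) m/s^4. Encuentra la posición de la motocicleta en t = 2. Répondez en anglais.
We need to integrate our snap equation s(t) = -360·t - 24 4 times. Taking ∫s(t)dt and applying j(0) = 12, we find j(t) = -180·t^2 - 24·t + 12. Taking ∫j(t)dt and applying a(0) = -8, we find a(t) = -60·t^3 - 12·t^2 + 12·t - 8. Taking ∫a(t)dt and applying v(0) = 5, we find v(t) = -15·t^4 - 4·t^3 + 6·t^2 - 8·t + 5. The antiderivative of velocity is position. Using x(0) = -4, we get x(t) = -3·t^5 - t^4 + 2·t^3 - 4·t^2 + 5·t - 4. We have position x(t) = -3·t^5 - t^4 + 2·t^3 - 4·t^2 + 5·t - 4. Substituting t = 2: x(2) = -106.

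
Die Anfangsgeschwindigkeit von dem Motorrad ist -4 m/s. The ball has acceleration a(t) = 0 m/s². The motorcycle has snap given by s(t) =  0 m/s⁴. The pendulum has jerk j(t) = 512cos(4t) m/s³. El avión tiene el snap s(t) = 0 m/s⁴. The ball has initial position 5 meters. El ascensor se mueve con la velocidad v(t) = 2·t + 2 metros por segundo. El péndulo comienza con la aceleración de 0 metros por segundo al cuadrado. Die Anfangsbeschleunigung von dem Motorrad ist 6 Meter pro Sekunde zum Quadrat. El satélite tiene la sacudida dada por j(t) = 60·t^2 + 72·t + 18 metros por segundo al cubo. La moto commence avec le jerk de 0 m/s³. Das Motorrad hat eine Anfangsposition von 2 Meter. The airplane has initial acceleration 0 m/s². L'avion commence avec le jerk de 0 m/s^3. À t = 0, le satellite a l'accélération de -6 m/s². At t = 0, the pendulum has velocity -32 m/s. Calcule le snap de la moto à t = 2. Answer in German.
Aus der Gleichung für den Snap s(t) = 0, setzen wir t = 2 ein und erhalten s = 0.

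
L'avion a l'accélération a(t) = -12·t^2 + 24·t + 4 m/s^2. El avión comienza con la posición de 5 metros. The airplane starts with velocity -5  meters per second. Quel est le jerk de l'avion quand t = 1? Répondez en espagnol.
Partiendo de la aceleración a(t) = -12·t^2 + 24·t + 4, tomamos 1 derivada. La derivada de la aceleración da la sacudida: j(t) = 24 - 24·t. De la ecuación de la sacudida j(t) = 24 - 24·t, sustituimos t = 1 para obtener j = 0.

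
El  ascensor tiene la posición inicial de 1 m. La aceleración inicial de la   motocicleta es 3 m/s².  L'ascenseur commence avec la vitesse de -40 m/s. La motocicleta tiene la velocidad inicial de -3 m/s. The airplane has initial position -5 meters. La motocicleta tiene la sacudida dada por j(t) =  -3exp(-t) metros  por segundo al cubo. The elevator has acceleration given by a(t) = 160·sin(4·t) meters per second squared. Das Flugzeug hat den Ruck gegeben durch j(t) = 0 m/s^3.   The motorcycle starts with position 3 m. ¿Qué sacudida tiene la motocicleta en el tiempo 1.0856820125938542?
Usando j(t) = -3·exp(-t) y sustituyendo t = 1.0856820125938542, encontramos j = -1.01301423356821.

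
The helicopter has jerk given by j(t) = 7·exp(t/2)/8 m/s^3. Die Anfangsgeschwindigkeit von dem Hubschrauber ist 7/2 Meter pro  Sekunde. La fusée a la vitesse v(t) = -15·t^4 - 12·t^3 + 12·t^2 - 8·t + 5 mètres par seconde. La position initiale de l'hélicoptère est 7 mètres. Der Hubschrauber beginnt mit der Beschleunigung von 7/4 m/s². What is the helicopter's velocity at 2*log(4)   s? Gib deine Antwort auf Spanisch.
Para resolver esto, necesitamos tomar 2 integrales de nuestra ecuación de la sacudida j(t) = 7·exp(t/2)/8. La antiderivada de la sacudida es la aceleración. Usando a(0) = 7/4, obtenemos a(t) = 7·exp(t/2)/4. La antiderivada de la aceleración es la velocidad. Usando v(0) = 7/2, obtenemos v(t) = 7·exp(t/2)/2. De la ecuación de la velocidad v(t) = 7·exp(t/2)/2, sustituimos t = 2*log(4) para obtener v = 14.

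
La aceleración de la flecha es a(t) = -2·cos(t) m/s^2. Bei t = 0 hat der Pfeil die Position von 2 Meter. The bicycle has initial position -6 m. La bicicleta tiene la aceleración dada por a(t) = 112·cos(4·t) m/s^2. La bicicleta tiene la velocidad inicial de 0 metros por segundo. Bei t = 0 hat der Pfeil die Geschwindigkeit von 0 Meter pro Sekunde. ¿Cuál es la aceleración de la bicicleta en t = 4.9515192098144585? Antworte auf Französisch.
De l'équation de l'accélération a(t) = 112·cos(4·t), nous substituons t = 4.9515192098144585 pour obtenir a = 64.5530529559565.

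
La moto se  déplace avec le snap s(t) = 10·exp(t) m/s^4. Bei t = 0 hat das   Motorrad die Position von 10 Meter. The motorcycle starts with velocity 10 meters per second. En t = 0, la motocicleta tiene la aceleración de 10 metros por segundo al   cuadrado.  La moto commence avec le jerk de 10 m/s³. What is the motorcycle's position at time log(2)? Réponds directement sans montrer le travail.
The answer is 20.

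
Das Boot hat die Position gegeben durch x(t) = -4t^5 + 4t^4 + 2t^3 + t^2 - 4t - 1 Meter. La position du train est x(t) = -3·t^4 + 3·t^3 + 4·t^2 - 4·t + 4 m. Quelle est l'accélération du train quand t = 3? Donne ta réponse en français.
Pour résoudre ceci, nous devons prendre 2 dérivées de notre équation de la position x(t) = -3·t^4 + 3·t^3 + 4·t^2 - 4·t + 4. En prenant d/dt de x(t), nous trouvons v(t) = -12·t^3 + 9·t^2 + 8·t - 4. En dérivant la vitesse, nous obtenons l'accélération: a(t) = -36·t^2 + 18·t + 8. En utilisant a(t) = -36·t^2 + 18·t + 8 et en substituant t = 3, nous trouvons a = -262.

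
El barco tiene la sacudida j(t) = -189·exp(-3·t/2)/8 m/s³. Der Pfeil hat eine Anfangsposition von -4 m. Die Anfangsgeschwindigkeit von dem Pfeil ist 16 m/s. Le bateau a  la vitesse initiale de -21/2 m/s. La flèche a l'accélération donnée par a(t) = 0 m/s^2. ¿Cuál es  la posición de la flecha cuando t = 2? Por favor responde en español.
Partiendo de la aceleración a(t) = 0, tomamos 2 antiderivadas. La integral de la aceleración, con v(0) = 16, da la velocidad: v(t) = 16. La integral de la velocidad es la posición. Usando x(0) = -4, obtenemos x(t) = 16·t - 4. Tenemos la posición x(t) = 16·t - 4. Sustituyendo t = 2: x(2) = 28.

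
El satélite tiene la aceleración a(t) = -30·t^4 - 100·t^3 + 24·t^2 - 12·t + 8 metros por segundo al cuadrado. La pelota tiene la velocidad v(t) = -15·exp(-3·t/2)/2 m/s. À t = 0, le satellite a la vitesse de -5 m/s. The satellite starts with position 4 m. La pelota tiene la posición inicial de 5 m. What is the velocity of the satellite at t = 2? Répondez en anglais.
To solve this, we need to take 1 antiderivative of our acceleration equation a(t) = -30·t^4 - 100·t^3 + 24·t^2 - 12·t + 8. Finding the integral of a(t) and using v(0) = -5: v(t) = -6·t^5 - 25·t^4 + 8·t^3 - 6·t^2 + 8·t - 5. Using v(t) = -6·t^5 - 25·t^4 + 8·t^3 - 6·t^2 + 8·t - 5 and substituting t = 2, we find v = -541.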